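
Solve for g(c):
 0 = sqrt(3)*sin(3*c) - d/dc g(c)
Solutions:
 g(c) = C1 - sqrt(3)*cos(3*c)/3


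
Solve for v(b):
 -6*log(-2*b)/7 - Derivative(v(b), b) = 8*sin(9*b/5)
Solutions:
 v(b) = C1 - 6*b*log(-b)/7 - 6*b*log(2)/7 + 6*b/7 + 40*cos(9*b/5)/9


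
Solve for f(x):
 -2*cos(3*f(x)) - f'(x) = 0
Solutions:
 f(x) = -asin((C1 + exp(12*x))/(C1 - exp(12*x)))/3 + pi/3
 f(x) = asin((C1 + exp(12*x))/(C1 - exp(12*x)))/3


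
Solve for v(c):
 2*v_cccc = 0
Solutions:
 v(c) = C1 + C2*c + C3*c^2 + C4*c^3


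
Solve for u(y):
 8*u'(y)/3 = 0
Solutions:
 u(y) = C1


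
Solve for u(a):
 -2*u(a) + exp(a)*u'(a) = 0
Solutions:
 u(a) = C1*exp(-2*exp(-a))


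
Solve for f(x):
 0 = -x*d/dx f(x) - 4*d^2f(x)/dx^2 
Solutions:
 f(x) = C1 + C2*erf(sqrt(2)*x/4)


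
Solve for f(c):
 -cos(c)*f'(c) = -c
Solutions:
 f(c) = C1 + Integral(c/cos(c), c)


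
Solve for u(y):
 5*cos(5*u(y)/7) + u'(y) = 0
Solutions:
 5*y - 7*log(sin(5*u(y)/7) - 1)/10 + 7*log(sin(5*u(y)/7) + 1)/10 = C1


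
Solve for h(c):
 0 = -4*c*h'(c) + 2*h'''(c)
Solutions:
 h(c) = C1 + Integral(C2*airyai(2^(1/3)*c) + C3*airybi(2^(1/3)*c), c)


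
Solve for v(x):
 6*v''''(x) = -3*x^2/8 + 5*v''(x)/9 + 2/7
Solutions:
 v(x) = C1 + C2*x + C3*exp(-sqrt(30)*x/18) + C4*exp(sqrt(30)*x/18) + 9*x^4/160 + 4923*x^2/700


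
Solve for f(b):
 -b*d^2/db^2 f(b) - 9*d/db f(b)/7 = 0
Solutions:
 f(b) = C1 + C2/b^(2/7)


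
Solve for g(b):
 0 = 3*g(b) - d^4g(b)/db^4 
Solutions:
 g(b) = C1*exp(-3^(1/4)*b) + C2*exp(3^(1/4)*b) + C3*sin(3^(1/4)*b) + C4*cos(3^(1/4)*b)


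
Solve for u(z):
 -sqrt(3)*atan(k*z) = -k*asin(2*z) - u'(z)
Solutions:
 u(z) = C1 - k*(z*asin(2*z) + sqrt(1 - 4*z^2)/2) + sqrt(3)*Piecewise((z*atan(k*z) - log(k^2*z^2 + 1)/(2*k), Ne(k, 0)), (0, True))


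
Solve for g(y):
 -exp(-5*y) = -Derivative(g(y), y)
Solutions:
 g(y) = C1 - exp(-5*y)/5


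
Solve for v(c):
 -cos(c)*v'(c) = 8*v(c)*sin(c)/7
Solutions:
 v(c) = C1*cos(c)^(8/7)


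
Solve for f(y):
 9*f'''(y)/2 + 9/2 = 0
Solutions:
 f(y) = C1 + C2*y + C3*y^2 - y^3/6


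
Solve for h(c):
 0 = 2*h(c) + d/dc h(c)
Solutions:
 h(c) = C1*exp(-2*c)


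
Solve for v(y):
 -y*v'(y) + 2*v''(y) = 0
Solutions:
 v(y) = C1 + C2*erfi(y/2)


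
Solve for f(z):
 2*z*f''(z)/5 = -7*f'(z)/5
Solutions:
 f(z) = C1 + C2/z^(5/2)


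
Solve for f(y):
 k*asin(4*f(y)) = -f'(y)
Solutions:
 Integral(1/asin(4*_y), (_y, f(y))) = C1 - k*y


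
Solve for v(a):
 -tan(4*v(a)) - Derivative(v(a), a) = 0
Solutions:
 v(a) = -asin(C1*exp(-4*a))/4 + pi/4
 v(a) = asin(C1*exp(-4*a))/4


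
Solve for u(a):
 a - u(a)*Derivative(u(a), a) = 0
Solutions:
 u(a) = -sqrt(C1 + a^2)
 u(a) = sqrt(C1 + a^2)


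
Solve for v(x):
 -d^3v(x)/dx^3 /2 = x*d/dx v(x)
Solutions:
 v(x) = C1 + Integral(C2*airyai(-2^(1/3)*x) + C3*airybi(-2^(1/3)*x), x)


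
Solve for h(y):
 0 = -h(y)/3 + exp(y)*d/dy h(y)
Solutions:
 h(y) = C1*exp(-exp(-y)/3)


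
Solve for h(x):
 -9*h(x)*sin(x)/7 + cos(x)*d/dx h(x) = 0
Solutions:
 h(x) = C1/cos(x)^(9/7)


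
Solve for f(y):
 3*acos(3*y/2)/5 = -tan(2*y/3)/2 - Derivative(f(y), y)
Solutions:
 f(y) = C1 - 3*y*acos(3*y/2)/5 + sqrt(4 - 9*y^2)/5 + 3*log(cos(2*y/3))/4


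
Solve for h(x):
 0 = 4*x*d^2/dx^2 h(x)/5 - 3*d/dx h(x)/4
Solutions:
 h(x) = C1 + C2*x^(31/16)


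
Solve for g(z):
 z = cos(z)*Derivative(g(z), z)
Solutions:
 g(z) = C1 + Integral(z/cos(z), z)


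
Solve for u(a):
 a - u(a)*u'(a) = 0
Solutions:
 u(a) = -sqrt(C1 + a^2)
 u(a) = sqrt(C1 + a^2)


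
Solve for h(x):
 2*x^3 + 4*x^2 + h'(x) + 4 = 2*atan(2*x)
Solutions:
 h(x) = C1 - x^4/2 - 4*x^3/3 + 2*x*atan(2*x) - 4*x - log(4*x^2 + 1)/2


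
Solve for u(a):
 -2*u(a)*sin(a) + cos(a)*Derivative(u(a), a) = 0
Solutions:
 u(a) = C1/cos(a)^2


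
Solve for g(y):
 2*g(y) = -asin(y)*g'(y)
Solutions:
 g(y) = C1*exp(-2*Integral(1/asin(y), y))


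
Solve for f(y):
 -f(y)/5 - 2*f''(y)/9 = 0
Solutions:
 f(y) = C1*sin(3*sqrt(10)*y/10) + C2*cos(3*sqrt(10)*y/10)


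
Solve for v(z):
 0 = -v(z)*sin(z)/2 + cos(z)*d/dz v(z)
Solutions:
 v(z) = C1/sqrt(cos(z))


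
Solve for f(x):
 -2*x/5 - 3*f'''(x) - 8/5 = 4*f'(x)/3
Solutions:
 f(x) = C1 + C2*sin(2*x/3) + C3*cos(2*x/3) - 3*x^2/20 - 6*x/5


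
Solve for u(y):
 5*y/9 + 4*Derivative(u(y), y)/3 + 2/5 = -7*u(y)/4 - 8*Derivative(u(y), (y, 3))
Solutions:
 u(y) = C1*exp(-y*(-(189 + sqrt(36233))^(1/3) + 8/(189 + sqrt(36233))^(1/3))/24)*sin(sqrt(3)*y*(8/(189 + sqrt(36233))^(1/3) + (189 + sqrt(36233))^(1/3))/24) + C2*exp(-y*(-(189 + sqrt(36233))^(1/3) + 8/(189 + sqrt(36233))^(1/3))/24)*cos(sqrt(3)*y*(8/(189 + sqrt(36233))^(1/3) + (189 + sqrt(36233))^(1/3))/24) + C3*exp(y*(-(189 + sqrt(36233))^(1/3) + 8/(189 + sqrt(36233))^(1/3))/12) - 20*y/63 + 88/6615


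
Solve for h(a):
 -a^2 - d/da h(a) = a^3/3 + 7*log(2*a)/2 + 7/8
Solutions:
 h(a) = C1 - a^4/12 - a^3/3 - 7*a*log(a)/2 - 7*a*log(2)/2 + 21*a/8


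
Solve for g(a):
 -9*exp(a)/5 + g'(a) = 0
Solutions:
 g(a) = C1 + 9*exp(a)/5


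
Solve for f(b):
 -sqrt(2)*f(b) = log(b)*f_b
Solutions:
 f(b) = C1*exp(-sqrt(2)*li(b))


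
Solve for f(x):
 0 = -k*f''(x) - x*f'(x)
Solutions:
 f(x) = C1 + C2*sqrt(k)*erf(sqrt(2)*x*sqrt(1/k)/2)


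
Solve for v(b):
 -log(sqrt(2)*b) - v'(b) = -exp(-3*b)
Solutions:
 v(b) = C1 - b*log(b) + b*(1 - log(2)/2) - exp(-3*b)/3


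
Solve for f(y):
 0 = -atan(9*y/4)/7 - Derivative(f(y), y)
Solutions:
 f(y) = C1 - y*atan(9*y/4)/7 + 2*log(81*y^2 + 16)/63


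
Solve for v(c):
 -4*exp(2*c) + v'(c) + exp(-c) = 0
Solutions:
 v(c) = C1 + 2*exp(2*c) + exp(-c)


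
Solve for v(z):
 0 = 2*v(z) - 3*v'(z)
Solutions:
 v(z) = C1*exp(2*z/3)


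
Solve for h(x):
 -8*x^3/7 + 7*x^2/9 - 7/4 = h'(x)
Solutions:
 h(x) = C1 - 2*x^4/7 + 7*x^3/27 - 7*x/4


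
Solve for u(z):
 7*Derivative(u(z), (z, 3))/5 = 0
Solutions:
 u(z) = C1 + C2*z + C3*z^2


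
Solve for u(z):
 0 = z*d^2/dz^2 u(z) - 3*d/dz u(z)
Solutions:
 u(z) = C1 + C2*z^4


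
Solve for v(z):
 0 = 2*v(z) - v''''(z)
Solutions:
 v(z) = C1*exp(-2^(1/4)*z) + C2*exp(2^(1/4)*z) + C3*sin(2^(1/4)*z) + C4*cos(2^(1/4)*z)


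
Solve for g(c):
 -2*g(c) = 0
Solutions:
 g(c) = 0


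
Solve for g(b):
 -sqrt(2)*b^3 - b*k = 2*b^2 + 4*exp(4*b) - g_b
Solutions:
 g(b) = C1 + sqrt(2)*b^4/4 + 2*b^3/3 + b^2*k/2 + exp(4*b)


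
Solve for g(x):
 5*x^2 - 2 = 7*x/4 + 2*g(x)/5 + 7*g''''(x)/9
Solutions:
 g(x) = 25*x^2/2 - 35*x/8 + (C1*sin(sqrt(3)*70^(3/4)*x/70) + C2*cos(sqrt(3)*70^(3/4)*x/70))*exp(-sqrt(3)*70^(3/4)*x/70) + (C3*sin(sqrt(3)*70^(3/4)*x/70) + C4*cos(sqrt(3)*70^(3/4)*x/70))*exp(sqrt(3)*70^(3/4)*x/70) - 5


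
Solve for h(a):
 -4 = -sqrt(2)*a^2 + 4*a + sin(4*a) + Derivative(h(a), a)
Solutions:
 h(a) = C1 + sqrt(2)*a^3/3 - 2*a^2 - 4*a + cos(4*a)/4


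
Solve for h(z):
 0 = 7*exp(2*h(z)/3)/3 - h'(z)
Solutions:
 h(z) = 3*log(-sqrt(-1/(C1 + 7*z))) - 3*log(2)/2 + 3*log(3)
 h(z) = 3*log(-1/(C1 + 7*z))/2 - 3*log(2)/2 + 3*log(3)


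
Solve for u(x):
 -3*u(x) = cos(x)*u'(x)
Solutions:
 u(x) = C1*(sin(x) - 1)^(3/2)/(sin(x) + 1)^(3/2)


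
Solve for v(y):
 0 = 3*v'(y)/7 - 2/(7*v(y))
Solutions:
 v(y) = -sqrt(C1 + 12*y)/3
 v(y) = sqrt(C1 + 12*y)/3


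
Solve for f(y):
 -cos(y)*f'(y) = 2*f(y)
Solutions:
 f(y) = C1*(sin(y) - 1)/(sin(y) + 1)


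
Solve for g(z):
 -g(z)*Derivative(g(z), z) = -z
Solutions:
 g(z) = -sqrt(C1 + z^2)
 g(z) = sqrt(C1 + z^2)


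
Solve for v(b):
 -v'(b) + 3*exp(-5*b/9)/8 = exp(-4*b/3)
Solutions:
 v(b) = C1 + 3*exp(-4*b/3)/4 - 27*exp(-5*b/9)/40


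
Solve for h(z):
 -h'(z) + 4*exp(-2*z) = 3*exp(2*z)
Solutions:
 h(z) = C1 - 3*exp(2*z)/2 - 2*exp(-2*z)


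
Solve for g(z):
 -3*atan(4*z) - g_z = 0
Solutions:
 g(z) = C1 - 3*z*atan(4*z) + 3*log(16*z^2 + 1)/8


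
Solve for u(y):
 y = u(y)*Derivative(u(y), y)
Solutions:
 u(y) = -sqrt(C1 + y^2)
 u(y) = sqrt(C1 + y^2)


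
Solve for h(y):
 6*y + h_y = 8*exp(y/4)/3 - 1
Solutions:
 h(y) = C1 - 3*y^2 - y + 32*exp(y/4)/3


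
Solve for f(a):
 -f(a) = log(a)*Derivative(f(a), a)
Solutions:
 f(a) = C1*exp(-li(a))


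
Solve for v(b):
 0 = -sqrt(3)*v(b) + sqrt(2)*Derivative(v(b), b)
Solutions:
 v(b) = C1*exp(sqrt(6)*b/2)


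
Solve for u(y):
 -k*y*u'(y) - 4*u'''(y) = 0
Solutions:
 u(y) = C1 + Integral(C2*airyai(2^(1/3)*y*(-k)^(1/3)/2) + C3*airybi(2^(1/3)*y*(-k)^(1/3)/2), y)


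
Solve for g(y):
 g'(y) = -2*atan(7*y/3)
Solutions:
 g(y) = C1 - 2*y*atan(7*y/3) + 3*log(49*y^2 + 9)/7


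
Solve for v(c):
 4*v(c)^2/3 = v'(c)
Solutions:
 v(c) = -3/(C1 + 4*c)


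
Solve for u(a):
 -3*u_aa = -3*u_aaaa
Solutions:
 u(a) = C1 + C2*a + C3*exp(-a) + C4*exp(a)


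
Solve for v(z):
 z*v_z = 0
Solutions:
 v(z) = C1


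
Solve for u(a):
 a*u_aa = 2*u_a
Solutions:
 u(a) = C1 + C2*a^3


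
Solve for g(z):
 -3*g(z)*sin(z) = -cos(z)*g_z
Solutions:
 g(z) = C1/cos(z)^3


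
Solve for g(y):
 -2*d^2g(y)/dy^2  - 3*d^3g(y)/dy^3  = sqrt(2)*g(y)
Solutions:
 g(y) = C1*exp(y*(-8 + 8*2^(1/3)/(16 + 243*sqrt(2) + sqrt(-256 + (16 + 243*sqrt(2))^2))^(1/3) + 2^(2/3)*(16 + 243*sqrt(2) + sqrt(-256 + (16 + 243*sqrt(2))^2))^(1/3))/36)*sin(2^(1/3)*sqrt(3)*y*(-2^(1/3)*(16 + 243*sqrt(2) + 27*sqrt(-256/729 + (16/27 + 9*sqrt(2))^2))^(1/3) + 8/(16 + 243*sqrt(2) + 27*sqrt(-256/729 + (16/27 + 9*sqrt(2))^2))^(1/3))/36) + C2*exp(y*(-8 + 8*2^(1/3)/(16 + 243*sqrt(2) + sqrt(-256 + (16 + 243*sqrt(2))^2))^(1/3) + 2^(2/3)*(16 + 243*sqrt(2) + sqrt(-256 + (16 + 243*sqrt(2))^2))^(1/3))/36)*cos(2^(1/3)*sqrt(3)*y*(-2^(1/3)*(16 + 243*sqrt(2) + 27*sqrt(-256/729 + (16/27 + 9*sqrt(2))^2))^(1/3) + 8/(16 + 243*sqrt(2) + 27*sqrt(-256/729 + (16/27 + 9*sqrt(2))^2))^(1/3))/36) + C3*exp(-y*(8*2^(1/3)/(16 + 243*sqrt(2) + sqrt(-256 + (16 + 243*sqrt(2))^2))^(1/3) + 4 + 2^(2/3)*(16 + 243*sqrt(2) + sqrt(-256 + (16 + 243*sqrt(2))^2))^(1/3))/18)


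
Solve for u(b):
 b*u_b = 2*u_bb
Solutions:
 u(b) = C1 + C2*erfi(b/2)


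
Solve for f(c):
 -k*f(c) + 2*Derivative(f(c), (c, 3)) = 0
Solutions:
 f(c) = C1*exp(2^(2/3)*c*k^(1/3)/2) + C2*exp(2^(2/3)*c*k^(1/3)*(-1 + sqrt(3)*I)/4) + C3*exp(-2^(2/3)*c*k^(1/3)*(1 + sqrt(3)*I)/4)


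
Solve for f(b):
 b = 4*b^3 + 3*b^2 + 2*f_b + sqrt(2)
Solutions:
 f(b) = C1 - b^4/2 - b^3/2 + b^2/4 - sqrt(2)*b/2


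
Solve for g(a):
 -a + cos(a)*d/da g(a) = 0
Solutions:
 g(a) = C1 + Integral(a/cos(a), a)


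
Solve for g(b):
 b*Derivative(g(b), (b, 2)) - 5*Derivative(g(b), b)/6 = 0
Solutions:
 g(b) = C1 + C2*b^(11/6)


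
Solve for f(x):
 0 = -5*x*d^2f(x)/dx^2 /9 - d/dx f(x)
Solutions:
 f(x) = C1 + C2/x^(4/5)


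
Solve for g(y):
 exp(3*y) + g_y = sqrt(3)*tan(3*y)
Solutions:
 g(y) = C1 - exp(3*y)/3 - sqrt(3)*log(cos(3*y))/3


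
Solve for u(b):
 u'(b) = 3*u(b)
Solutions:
 u(b) = C1*exp(3*b)


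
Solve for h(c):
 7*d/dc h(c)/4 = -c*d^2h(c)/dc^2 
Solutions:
 h(c) = C1 + C2/c^(3/4)


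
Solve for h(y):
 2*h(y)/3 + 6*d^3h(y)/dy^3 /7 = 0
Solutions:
 h(y) = C3*exp(-21^(1/3)*y/3) + (C1*sin(3^(5/6)*7^(1/3)*y/6) + C2*cos(3^(5/6)*7^(1/3)*y/6))*exp(21^(1/3)*y/6)


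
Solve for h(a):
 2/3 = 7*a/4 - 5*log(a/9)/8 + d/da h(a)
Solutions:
 h(a) = C1 - 7*a^2/8 + 5*a*log(a)/8 - 5*a*log(3)/4 + a/24


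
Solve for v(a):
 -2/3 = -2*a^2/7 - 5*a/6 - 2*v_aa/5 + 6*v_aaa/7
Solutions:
 v(a) = C1 + C2*a + C3*exp(7*a/15) - 5*a^4/84 - 3025*a^3/3528 - 38515*a^2/8232


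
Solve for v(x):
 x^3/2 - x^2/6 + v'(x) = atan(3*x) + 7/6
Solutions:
 v(x) = C1 - x^4/8 + x^3/18 + x*atan(3*x) + 7*x/6 - log(9*x^2 + 1)/6


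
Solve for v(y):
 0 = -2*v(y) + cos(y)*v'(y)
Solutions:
 v(y) = C1*(sin(y) + 1)/(sin(y) - 1)


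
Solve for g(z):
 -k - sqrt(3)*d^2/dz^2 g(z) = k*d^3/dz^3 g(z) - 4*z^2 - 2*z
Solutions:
 g(z) = C1 + C2*z + C3*exp(-sqrt(3)*z/k) + k*z^2*(8*sqrt(3)*k - 6 - 3*sqrt(3))/18 + sqrt(3)*z^4/9 + z^3*(-4*k + sqrt(3))/9


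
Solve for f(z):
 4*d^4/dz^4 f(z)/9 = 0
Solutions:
 f(z) = C1 + C2*z + C3*z^2 + C4*z^3


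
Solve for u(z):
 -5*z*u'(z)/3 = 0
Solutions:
 u(z) = C1


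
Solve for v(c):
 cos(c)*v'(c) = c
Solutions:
 v(c) = C1 + Integral(c/cos(c), c)


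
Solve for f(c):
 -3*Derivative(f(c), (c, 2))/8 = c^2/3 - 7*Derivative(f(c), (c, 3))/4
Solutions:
 f(c) = C1 + C2*c + C3*exp(3*c/14) - 2*c^4/27 - 112*c^3/81 - 1568*c^2/81


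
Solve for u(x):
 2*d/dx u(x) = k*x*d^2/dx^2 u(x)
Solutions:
 u(x) = C1 + x^(((re(k) + 2)*re(k) + im(k)^2)/(re(k)^2 + im(k)^2))*(C2*sin(2*log(x)*Abs(im(k))/(re(k)^2 + im(k)^2)) + C3*cos(2*log(x)*im(k)/(re(k)^2 + im(k)^2)))


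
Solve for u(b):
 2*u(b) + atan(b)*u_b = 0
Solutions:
 u(b) = C1*exp(-2*Integral(1/atan(b), b))


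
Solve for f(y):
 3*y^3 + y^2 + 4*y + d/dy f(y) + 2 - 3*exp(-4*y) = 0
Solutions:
 f(y) = C1 - 3*y^4/4 - y^3/3 - 2*y^2 - 2*y - 3*exp(-4*y)/4


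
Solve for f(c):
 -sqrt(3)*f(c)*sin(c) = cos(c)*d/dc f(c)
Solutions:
 f(c) = C1*cos(c)^(sqrt(3))


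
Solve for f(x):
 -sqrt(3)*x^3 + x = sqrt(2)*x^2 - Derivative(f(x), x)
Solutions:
 f(x) = C1 + sqrt(3)*x^4/4 + sqrt(2)*x^3/3 - x^2/2


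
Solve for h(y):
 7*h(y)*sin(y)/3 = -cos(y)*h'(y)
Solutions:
 h(y) = C1*cos(y)^(7/3)


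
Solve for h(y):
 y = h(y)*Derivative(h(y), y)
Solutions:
 h(y) = -sqrt(C1 + y^2)
 h(y) = sqrt(C1 + y^2)


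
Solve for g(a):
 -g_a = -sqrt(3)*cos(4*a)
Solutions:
 g(a) = C1 + sqrt(3)*sin(4*a)/4


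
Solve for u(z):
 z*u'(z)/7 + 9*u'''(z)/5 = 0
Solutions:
 u(z) = C1 + Integral(C2*airyai(-735^(1/3)*z/21) + C3*airybi(-735^(1/3)*z/21), z)


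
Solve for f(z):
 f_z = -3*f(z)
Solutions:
 f(z) = C1*exp(-3*z)


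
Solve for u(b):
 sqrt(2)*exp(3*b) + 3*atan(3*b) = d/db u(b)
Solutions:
 u(b) = C1 + 3*b*atan(3*b) + sqrt(2)*exp(3*b)/3 - log(9*b^2 + 1)/2


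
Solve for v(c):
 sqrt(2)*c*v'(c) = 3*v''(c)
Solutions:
 v(c) = C1 + C2*erfi(2^(3/4)*sqrt(3)*c/6)


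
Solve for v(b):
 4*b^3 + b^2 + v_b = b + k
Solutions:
 v(b) = C1 - b^4 - b^3/3 + b^2/2 + b*k


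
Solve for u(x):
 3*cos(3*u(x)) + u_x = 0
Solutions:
 u(x) = -asin((C1 + exp(18*x))/(C1 - exp(18*x)))/3 + pi/3
 u(x) = asin((C1 + exp(18*x))/(C1 - exp(18*x)))/3


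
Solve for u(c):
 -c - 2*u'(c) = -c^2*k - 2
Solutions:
 u(c) = C1 + c^3*k/6 - c^2/4 + c


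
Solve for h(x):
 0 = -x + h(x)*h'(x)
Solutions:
 h(x) = -sqrt(C1 + x^2)
 h(x) = sqrt(C1 + x^2)


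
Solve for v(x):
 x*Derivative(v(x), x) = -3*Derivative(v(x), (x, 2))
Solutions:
 v(x) = C1 + C2*erf(sqrt(6)*x/6)


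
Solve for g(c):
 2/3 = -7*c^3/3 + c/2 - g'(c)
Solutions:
 g(c) = C1 - 7*c^4/12 + c^2/4 - 2*c/3


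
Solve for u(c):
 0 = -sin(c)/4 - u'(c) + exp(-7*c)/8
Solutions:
 u(c) = C1 + cos(c)/4 - exp(-7*c)/56


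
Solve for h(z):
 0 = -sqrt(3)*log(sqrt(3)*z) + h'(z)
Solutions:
 h(z) = C1 + sqrt(3)*z*log(z) - sqrt(3)*z + sqrt(3)*z*log(3)/2


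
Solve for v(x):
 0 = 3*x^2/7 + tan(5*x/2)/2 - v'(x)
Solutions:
 v(x) = C1 + x^3/7 - log(cos(5*x/2))/5


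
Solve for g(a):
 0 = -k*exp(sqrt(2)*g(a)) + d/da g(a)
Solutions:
 g(a) = sqrt(2)*(2*log(-1/(C1 + a*k)) - log(2))/4


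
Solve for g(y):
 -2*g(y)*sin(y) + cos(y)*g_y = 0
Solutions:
 g(y) = C1/cos(y)^2


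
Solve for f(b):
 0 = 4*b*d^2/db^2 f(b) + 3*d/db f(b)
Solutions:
 f(b) = C1 + C2*b^(1/4)


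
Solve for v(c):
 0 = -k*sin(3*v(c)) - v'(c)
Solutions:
 v(c) = -acos((-C1 - exp(6*c*k))/(C1 - exp(6*c*k)))/3 + 2*pi/3
 v(c) = acos((-C1 - exp(6*c*k))/(C1 - exp(6*c*k)))/3


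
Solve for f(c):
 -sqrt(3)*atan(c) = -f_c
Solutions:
 f(c) = C1 + sqrt(3)*(c*atan(c) - log(c^2 + 1)/2)


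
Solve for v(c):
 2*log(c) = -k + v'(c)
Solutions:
 v(c) = C1 + c*k + 2*c*log(c) - 2*c


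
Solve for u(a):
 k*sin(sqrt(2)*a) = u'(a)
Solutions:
 u(a) = C1 - sqrt(2)*k*cos(sqrt(2)*a)/2


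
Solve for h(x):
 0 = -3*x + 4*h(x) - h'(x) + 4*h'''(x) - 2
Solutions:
 h(x) = C1*exp(3^(1/3)*x*(3^(1/3)/(sqrt(1293) + 36)^(1/3) + (sqrt(1293) + 36)^(1/3))/12)*sin(3^(1/6)*x*(-3^(2/3)*(sqrt(1293) + 36)^(1/3) + 3/(sqrt(1293) + 36)^(1/3))/12) + C2*exp(3^(1/3)*x*(3^(1/3)/(sqrt(1293) + 36)^(1/3) + (sqrt(1293) + 36)^(1/3))/12)*cos(3^(1/6)*x*(-3^(2/3)*(sqrt(1293) + 36)^(1/3) + 3/(sqrt(1293) + 36)^(1/3))/12) + C3*exp(-3^(1/3)*x*(3^(1/3)/(sqrt(1293) + 36)^(1/3) + (sqrt(1293) + 36)^(1/3))/6) + 3*x/4 + 11/16


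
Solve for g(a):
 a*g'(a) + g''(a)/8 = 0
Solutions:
 g(a) = C1 + C2*erf(2*a)


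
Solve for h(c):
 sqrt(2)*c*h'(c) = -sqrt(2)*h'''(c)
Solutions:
 h(c) = C1 + Integral(C2*airyai(-c) + C3*airybi(-c), c)


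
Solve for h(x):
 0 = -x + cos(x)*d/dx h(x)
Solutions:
 h(x) = C1 + Integral(x/cos(x), x)


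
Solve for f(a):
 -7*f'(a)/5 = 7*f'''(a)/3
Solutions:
 f(a) = C1 + C2*sin(sqrt(15)*a/5) + C3*cos(sqrt(15)*a/5)


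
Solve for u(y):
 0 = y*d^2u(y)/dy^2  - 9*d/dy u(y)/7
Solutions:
 u(y) = C1 + C2*y^(16/7)


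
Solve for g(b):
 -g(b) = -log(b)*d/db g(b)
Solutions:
 g(b) = C1*exp(li(b))


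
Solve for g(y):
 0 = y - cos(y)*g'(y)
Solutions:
 g(y) = C1 + Integral(y/cos(y), y)


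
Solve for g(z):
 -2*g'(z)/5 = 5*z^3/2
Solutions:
 g(z) = C1 - 25*z^4/16


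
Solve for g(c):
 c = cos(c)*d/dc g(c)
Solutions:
 g(c) = C1 + Integral(c/cos(c), c)


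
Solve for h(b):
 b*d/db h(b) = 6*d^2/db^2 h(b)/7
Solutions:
 h(b) = C1 + C2*erfi(sqrt(21)*b/6)


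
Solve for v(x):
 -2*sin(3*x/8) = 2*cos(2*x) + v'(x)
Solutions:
 v(x) = C1 - sin(2*x) + 16*cos(3*x/8)/3


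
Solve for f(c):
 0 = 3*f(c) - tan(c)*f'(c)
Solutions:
 f(c) = C1*sin(c)^3


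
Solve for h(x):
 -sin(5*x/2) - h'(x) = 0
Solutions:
 h(x) = C1 + 2*cos(5*x/2)/5


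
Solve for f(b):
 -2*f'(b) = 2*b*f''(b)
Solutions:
 f(b) = C1 + C2*log(b)


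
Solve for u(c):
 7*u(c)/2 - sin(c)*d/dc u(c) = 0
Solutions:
 u(c) = C1*(cos(c) - 1)^(7/4)/(cos(c) + 1)^(7/4)


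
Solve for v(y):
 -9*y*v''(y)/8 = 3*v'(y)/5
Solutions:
 v(y) = C1 + C2*y^(7/15)


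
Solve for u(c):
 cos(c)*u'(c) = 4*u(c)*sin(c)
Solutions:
 u(c) = C1/cos(c)^4


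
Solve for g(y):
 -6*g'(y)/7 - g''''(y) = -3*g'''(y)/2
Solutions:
 g(y) = C1 + C2*exp(y*(7*7^(1/3)/(4*sqrt(15) + 17)^(1/3) + 7^(2/3)*(4*sqrt(15) + 17)^(1/3) + 14)/28)*sin(sqrt(3)*7^(1/3)*y*(-7^(1/3)*(4*sqrt(15) + 17)^(1/3) + 7/(4*sqrt(15) + 17)^(1/3))/28) + C3*exp(y*(7*7^(1/3)/(4*sqrt(15) + 17)^(1/3) + 7^(2/3)*(4*sqrt(15) + 17)^(1/3) + 14)/28)*cos(sqrt(3)*7^(1/3)*y*(-7^(1/3)*(4*sqrt(15) + 17)^(1/3) + 7/(4*sqrt(15) + 17)^(1/3))/28) + C4*exp(y*(-7^(2/3)*(4*sqrt(15) + 17)^(1/3) - 7*7^(1/3)/(4*sqrt(15) + 17)^(1/3) + 7)/14)


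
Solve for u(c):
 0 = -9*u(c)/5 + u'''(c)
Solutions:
 u(c) = C3*exp(15^(2/3)*c/5) + (C1*sin(3*3^(1/6)*5^(2/3)*c/10) + C2*cos(3*3^(1/6)*5^(2/3)*c/10))*exp(-15^(2/3)*c/10)


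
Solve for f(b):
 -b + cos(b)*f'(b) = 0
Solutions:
 f(b) = C1 + Integral(b/cos(b), b)


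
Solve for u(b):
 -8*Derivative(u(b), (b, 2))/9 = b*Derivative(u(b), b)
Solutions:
 u(b) = C1 + C2*erf(3*b/4)


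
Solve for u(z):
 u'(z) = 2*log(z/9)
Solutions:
 u(z) = C1 + 2*z*log(z) - z*log(81) - 2*z


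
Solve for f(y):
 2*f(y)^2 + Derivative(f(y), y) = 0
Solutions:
 f(y) = 1/(C1 + 2*y)


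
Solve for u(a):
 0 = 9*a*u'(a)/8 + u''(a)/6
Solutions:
 u(a) = C1 + C2*erf(3*sqrt(6)*a/4)


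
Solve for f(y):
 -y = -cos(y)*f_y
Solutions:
 f(y) = C1 + Integral(y/cos(y), y)


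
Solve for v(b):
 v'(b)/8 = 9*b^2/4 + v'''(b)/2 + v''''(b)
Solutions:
 v(b) = C1 + C2*exp(-b*(2*2^(1/3)/(3*sqrt(69) + 25)^(1/3) + 4 + 2^(2/3)*(3*sqrt(69) + 25)^(1/3))/24)*sin(2^(1/3)*sqrt(3)*b*(-2^(1/3)*(3*sqrt(69) + 25)^(1/3) + 2/(3*sqrt(69) + 25)^(1/3))/24) + C3*exp(-b*(2*2^(1/3)/(3*sqrt(69) + 25)^(1/3) + 4 + 2^(2/3)*(3*sqrt(69) + 25)^(1/3))/24)*cos(2^(1/3)*sqrt(3)*b*(-2^(1/3)*(3*sqrt(69) + 25)^(1/3) + 2/(3*sqrt(69) + 25)^(1/3))/24) + C4*exp(b*(-2 + 2*2^(1/3)/(3*sqrt(69) + 25)^(1/3) + 2^(2/3)*(3*sqrt(69) + 25)^(1/3))/12) + 6*b^3 + 144*b


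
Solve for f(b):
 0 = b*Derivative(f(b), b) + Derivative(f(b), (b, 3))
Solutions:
 f(b) = C1 + Integral(C2*airyai(-b) + C3*airybi(-b), b)


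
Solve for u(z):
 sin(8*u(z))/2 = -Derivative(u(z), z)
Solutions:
 u(z) = -acos((-C1 - exp(8*z))/(C1 - exp(8*z)))/8 + pi/4
 u(z) = acos((-C1 - exp(8*z))/(C1 - exp(8*z)))/8


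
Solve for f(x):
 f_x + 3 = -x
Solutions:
 f(x) = C1 - x^2/2 - 3*x


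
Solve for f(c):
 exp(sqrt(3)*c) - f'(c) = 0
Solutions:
 f(c) = C1 + sqrt(3)*exp(sqrt(3)*c)/3


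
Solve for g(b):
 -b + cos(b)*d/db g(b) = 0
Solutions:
 g(b) = C1 + Integral(b/cos(b), b)


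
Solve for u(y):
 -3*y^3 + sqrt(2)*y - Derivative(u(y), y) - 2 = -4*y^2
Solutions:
 u(y) = C1 - 3*y^4/4 + 4*y^3/3 + sqrt(2)*y^2/2 - 2*y


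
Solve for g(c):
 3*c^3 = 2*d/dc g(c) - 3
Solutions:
 g(c) = C1 + 3*c^4/8 + 3*c/2


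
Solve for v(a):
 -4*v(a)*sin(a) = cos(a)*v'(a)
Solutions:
 v(a) = C1*cos(a)^4


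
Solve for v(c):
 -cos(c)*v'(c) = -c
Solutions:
 v(c) = C1 + Integral(c/cos(c), c)


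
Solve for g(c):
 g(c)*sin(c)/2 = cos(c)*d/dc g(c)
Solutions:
 g(c) = C1/sqrt(cos(c))


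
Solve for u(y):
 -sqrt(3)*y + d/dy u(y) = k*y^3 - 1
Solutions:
 u(y) = C1 + k*y^4/4 + sqrt(3)*y^2/2 - y


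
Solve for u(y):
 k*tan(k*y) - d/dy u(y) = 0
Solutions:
 u(y) = C1 + k*Piecewise((-log(cos(k*y))/k, Ne(k, 0)), (0, True))


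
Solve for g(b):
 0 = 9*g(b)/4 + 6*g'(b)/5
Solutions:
 g(b) = C1*exp(-15*b/8)


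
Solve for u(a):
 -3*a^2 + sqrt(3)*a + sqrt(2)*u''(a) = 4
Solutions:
 u(a) = C1 + C2*a + sqrt(2)*a^4/8 - sqrt(6)*a^3/12 + sqrt(2)*a^2


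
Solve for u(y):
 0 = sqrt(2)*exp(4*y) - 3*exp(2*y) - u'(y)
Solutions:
 u(y) = C1 + sqrt(2)*exp(4*y)/4 - 3*exp(2*y)/2


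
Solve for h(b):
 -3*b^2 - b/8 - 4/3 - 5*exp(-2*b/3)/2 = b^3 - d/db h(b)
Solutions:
 h(b) = C1 + b^4/4 + b^3 + b^2/16 + 4*b/3 - 15*exp(-2*b/3)/4


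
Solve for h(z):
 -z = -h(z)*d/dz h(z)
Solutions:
 h(z) = -sqrt(C1 + z^2)
 h(z) = sqrt(C1 + z^2)


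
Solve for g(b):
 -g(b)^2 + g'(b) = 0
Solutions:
 g(b) = -1/(C1 + b)


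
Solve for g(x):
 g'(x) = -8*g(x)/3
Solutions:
 g(x) = C1*exp(-8*x/3)


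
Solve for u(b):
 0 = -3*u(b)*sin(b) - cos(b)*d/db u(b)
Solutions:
 u(b) = C1*cos(b)^3


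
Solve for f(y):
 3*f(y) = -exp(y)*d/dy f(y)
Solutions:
 f(y) = C1*exp(3*exp(-y))


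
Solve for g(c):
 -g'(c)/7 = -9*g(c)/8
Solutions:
 g(c) = C1*exp(63*c/8)


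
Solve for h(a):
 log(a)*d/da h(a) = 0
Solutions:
 h(a) = C1


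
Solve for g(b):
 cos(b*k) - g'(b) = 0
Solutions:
 g(b) = C1 + sin(b*k)/k


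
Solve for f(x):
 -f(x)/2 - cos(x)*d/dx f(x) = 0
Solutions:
 f(x) = C1*(sin(x) - 1)^(1/4)/(sin(x) + 1)^(1/4)


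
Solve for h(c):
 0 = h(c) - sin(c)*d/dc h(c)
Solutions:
 h(c) = C1*sqrt(cos(c) - 1)/sqrt(cos(c) + 1)


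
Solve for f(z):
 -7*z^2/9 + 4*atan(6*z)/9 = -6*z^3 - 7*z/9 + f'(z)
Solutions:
 f(z) = C1 + 3*z^4/2 - 7*z^3/27 + 7*z^2/18 + 4*z*atan(6*z)/9 - log(36*z^2 + 1)/27


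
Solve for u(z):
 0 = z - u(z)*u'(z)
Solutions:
 u(z) = -sqrt(C1 + z^2)
 u(z) = sqrt(C1 + z^2)


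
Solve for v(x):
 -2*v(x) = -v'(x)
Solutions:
 v(x) = C1*exp(2*x)


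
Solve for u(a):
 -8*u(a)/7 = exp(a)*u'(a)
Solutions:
 u(a) = C1*exp(8*exp(-a)/7)


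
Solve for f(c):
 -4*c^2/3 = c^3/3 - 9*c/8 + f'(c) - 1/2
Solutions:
 f(c) = C1 - c^4/12 - 4*c^3/9 + 9*c^2/16 + c/2


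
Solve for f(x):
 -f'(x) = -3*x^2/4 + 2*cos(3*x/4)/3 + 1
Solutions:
 f(x) = C1 + x^3/4 - x - 8*sin(3*x/4)/9


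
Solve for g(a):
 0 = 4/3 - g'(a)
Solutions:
 g(a) = C1 + 4*a/3


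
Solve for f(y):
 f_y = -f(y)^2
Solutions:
 f(y) = 1/(C1 + y)


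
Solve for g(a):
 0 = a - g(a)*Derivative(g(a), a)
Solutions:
 g(a) = -sqrt(C1 + a^2)
 g(a) = sqrt(C1 + a^2)


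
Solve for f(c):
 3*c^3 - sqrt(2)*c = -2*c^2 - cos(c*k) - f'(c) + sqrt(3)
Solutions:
 f(c) = C1 - 3*c^4/4 - 2*c^3/3 + sqrt(2)*c^2/2 + sqrt(3)*c - sin(c*k)/k


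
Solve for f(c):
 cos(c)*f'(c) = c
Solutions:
 f(c) = C1 + Integral(c/cos(c), c)


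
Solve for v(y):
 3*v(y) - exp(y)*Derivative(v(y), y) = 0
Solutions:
 v(y) = C1*exp(-3*exp(-y))


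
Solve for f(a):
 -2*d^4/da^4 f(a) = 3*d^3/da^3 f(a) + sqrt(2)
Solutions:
 f(a) = C1 + C2*a + C3*a^2 + C4*exp(-3*a/2) - sqrt(2)*a^3/18


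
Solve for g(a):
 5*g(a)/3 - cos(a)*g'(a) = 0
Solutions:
 g(a) = C1*(sin(a) + 1)^(5/6)/(sin(a) - 1)^(5/6)


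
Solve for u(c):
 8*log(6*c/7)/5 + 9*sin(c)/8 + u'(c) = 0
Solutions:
 u(c) = C1 - 8*c*log(c)/5 - 8*c*log(6)/5 + 8*c/5 + 8*c*log(7)/5 + 9*cos(c)/8


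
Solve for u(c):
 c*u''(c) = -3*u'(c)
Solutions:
 u(c) = C1 + C2/c^2


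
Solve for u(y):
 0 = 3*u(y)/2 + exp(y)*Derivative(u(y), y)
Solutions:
 u(y) = C1*exp(3*exp(-y)/2)


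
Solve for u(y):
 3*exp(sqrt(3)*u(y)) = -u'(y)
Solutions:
 u(y) = sqrt(3)*(2*log(1/(C1 + 3*y)) - log(3))/6


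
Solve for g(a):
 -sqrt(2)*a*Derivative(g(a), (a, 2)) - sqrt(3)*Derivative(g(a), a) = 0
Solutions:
 g(a) = C1 + C2*a^(1 - sqrt(6)/2)


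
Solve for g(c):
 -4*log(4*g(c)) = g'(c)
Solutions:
 Integral(1/(log(_y) + 2*log(2)), (_y, g(c)))/4 = C1 - c


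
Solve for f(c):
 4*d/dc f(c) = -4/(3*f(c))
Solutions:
 f(c) = -sqrt(C1 - 6*c)/3
 f(c) = sqrt(C1 - 6*c)/3


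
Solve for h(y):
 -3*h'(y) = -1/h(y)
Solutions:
 h(y) = -sqrt(C1 + 6*y)/3
 h(y) = sqrt(C1 + 6*y)/3


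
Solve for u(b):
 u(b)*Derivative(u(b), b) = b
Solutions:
 u(b) = -sqrt(C1 + b^2)
 u(b) = sqrt(C1 + b^2)


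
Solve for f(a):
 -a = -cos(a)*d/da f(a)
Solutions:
 f(a) = C1 + Integral(a/cos(a), a)


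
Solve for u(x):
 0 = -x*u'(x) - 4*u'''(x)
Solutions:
 u(x) = C1 + Integral(C2*airyai(-2^(1/3)*x/2) + C3*airybi(-2^(1/3)*x/2), x)


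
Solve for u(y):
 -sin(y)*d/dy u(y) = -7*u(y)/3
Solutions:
 u(y) = C1*(cos(y) - 1)^(7/6)/(cos(y) + 1)^(7/6)


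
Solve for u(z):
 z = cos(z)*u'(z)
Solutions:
 u(z) = C1 + Integral(z/cos(z), z)


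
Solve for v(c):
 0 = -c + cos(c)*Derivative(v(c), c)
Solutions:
 v(c) = C1 + Integral(c/cos(c), c)


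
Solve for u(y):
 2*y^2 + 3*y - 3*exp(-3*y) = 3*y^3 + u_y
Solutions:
 u(y) = C1 - 3*y^4/4 + 2*y^3/3 + 3*y^2/2 + exp(-3*y)


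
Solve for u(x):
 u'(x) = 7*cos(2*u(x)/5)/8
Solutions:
 -7*x/8 - 5*log(sin(2*u(x)/5) - 1)/4 + 5*log(sin(2*u(x)/5) + 1)/4 = C1


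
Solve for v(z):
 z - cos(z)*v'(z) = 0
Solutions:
 v(z) = C1 + Integral(z/cos(z), z)


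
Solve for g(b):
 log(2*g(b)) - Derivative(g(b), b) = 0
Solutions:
 -Integral(1/(log(_y) + log(2)), (_y, g(b))) = C1 - b


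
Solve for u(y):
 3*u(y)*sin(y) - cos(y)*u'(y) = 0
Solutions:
 u(y) = C1/cos(y)^3


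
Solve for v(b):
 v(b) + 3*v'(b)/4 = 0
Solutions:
 v(b) = C1*exp(-4*b/3)


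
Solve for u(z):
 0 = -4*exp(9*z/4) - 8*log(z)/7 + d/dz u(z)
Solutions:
 u(z) = C1 + 8*z*log(z)/7 - 8*z/7 + 16*exp(9*z/4)/9


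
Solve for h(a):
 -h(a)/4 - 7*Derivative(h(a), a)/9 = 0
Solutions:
 h(a) = C1*exp(-9*a/28)


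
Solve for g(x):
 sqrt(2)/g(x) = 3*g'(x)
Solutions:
 g(x) = -sqrt(C1 + 6*sqrt(2)*x)/3
 g(x) = sqrt(C1 + 6*sqrt(2)*x)/3


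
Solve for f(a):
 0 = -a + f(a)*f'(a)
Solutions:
 f(a) = -sqrt(C1 + a^2)
 f(a) = sqrt(C1 + a^2)


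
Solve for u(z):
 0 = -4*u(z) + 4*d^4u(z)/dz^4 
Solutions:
 u(z) = C1*exp(-z) + C2*exp(z) + C3*sin(z) + C4*cos(z)


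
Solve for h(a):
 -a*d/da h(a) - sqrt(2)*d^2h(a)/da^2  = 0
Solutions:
 h(a) = C1 + C2*erf(2^(1/4)*a/2)


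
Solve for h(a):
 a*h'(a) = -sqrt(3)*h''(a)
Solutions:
 h(a) = C1 + C2*erf(sqrt(2)*3^(3/4)*a/6)


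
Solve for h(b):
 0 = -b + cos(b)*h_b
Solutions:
 h(b) = C1 + Integral(b/cos(b), b)


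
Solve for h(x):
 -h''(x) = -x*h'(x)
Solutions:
 h(x) = C1 + C2*erfi(sqrt(2)*x/2)


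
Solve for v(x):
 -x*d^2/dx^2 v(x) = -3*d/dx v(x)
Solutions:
 v(x) = C1 + C2*x^4


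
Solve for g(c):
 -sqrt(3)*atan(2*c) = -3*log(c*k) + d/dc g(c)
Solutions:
 g(c) = C1 + 3*c*log(c*k) - 3*c - sqrt(3)*(c*atan(2*c) - log(4*c^2 + 1)/4)


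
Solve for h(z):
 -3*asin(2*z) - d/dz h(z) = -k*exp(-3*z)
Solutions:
 h(z) = C1 - k*exp(-3*z)/3 - 3*z*asin(2*z) - 3*sqrt(1 - 4*z^2)/2


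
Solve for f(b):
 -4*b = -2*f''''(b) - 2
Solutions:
 f(b) = C1 + C2*b + C3*b^2 + C4*b^3 + b^5/60 - b^4/24


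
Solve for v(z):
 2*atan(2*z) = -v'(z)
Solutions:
 v(z) = C1 - 2*z*atan(2*z) + log(4*z^2 + 1)/2


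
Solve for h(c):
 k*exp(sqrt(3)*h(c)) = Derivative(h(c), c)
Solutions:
 h(c) = sqrt(3)*(2*log(-1/(C1 + c*k)) - log(3))/6


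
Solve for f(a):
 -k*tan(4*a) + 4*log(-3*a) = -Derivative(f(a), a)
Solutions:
 f(a) = C1 - 4*a*log(-a) - 4*a*log(3) + 4*a - k*log(cos(4*a))/4


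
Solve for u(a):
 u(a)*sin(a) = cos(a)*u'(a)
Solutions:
 u(a) = C1/cos(a)


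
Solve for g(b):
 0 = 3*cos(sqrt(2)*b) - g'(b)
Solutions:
 g(b) = C1 + 3*sqrt(2)*sin(sqrt(2)*b)/2


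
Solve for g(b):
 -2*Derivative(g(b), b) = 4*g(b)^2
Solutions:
 g(b) = 1/(C1 + 2*b)


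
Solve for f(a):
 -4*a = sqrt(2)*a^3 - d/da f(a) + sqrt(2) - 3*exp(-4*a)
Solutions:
 f(a) = C1 + sqrt(2)*a^4/4 + 2*a^2 + sqrt(2)*a + 3*exp(-4*a)/4


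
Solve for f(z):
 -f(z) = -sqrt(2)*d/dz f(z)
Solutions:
 f(z) = C1*exp(sqrt(2)*z/2)


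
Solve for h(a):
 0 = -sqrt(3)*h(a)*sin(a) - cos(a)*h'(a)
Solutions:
 h(a) = C1*cos(a)^(sqrt(3))


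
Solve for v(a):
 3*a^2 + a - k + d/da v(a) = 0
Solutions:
 v(a) = C1 - a^3 - a^2/2 + a*k


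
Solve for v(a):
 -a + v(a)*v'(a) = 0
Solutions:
 v(a) = -sqrt(C1 + a^2)
 v(a) = sqrt(C1 + a^2)


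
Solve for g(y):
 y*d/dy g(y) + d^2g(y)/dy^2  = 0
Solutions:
 g(y) = C1 + C2*erf(sqrt(2)*y/2)


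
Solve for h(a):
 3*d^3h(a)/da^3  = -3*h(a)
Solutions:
 h(a) = C3*exp(-a) + (C1*sin(sqrt(3)*a/2) + C2*cos(sqrt(3)*a/2))*exp(a/2)


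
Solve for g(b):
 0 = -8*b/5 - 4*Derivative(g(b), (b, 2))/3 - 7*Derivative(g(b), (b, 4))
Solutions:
 g(b) = C1 + C2*b + C3*sin(2*sqrt(21)*b/21) + C4*cos(2*sqrt(21)*b/21) - b^3/5


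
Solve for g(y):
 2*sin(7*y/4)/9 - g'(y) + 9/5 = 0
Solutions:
 g(y) = C1 + 9*y/5 - 8*cos(7*y/4)/63


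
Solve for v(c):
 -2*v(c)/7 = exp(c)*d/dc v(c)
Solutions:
 v(c) = C1*exp(2*exp(-c)/7)


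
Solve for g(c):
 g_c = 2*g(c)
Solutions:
 g(c) = C1*exp(2*c)


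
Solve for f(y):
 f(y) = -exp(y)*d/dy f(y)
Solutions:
 f(y) = C1*exp(exp(-y))


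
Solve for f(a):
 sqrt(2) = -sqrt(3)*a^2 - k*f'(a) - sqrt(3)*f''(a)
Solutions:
 f(a) = C1 + C2*exp(-sqrt(3)*a*k/3) - sqrt(3)*a^3/(3*k) + 3*a^2/k^2 - sqrt(2)*a/k - 6*sqrt(3)*a/k^3


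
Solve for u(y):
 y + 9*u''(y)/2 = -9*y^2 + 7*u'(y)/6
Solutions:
 u(y) = C1 + C2*exp(7*y/27) + 18*y^3/7 + 1479*y^2/49 + 79866*y/343


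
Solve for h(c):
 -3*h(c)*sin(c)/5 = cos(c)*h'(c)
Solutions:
 h(c) = C1*cos(c)^(3/5)


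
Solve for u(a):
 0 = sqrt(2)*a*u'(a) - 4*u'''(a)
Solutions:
 u(a) = C1 + Integral(C2*airyai(sqrt(2)*a/2) + C3*airybi(sqrt(2)*a/2), a)


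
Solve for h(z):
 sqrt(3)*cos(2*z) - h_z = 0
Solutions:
 h(z) = C1 + sqrt(3)*sin(2*z)/2


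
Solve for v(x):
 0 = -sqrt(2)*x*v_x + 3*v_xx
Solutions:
 v(x) = C1 + C2*erfi(2^(3/4)*sqrt(3)*x/6)


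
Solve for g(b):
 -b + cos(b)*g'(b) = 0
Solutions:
 g(b) = C1 + Integral(b/cos(b), b)


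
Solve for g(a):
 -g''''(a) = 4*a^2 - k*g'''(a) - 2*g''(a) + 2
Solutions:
 g(a) = C1 + C2*a + C3*exp(a*(k - sqrt(k^2 + 8))/2) + C4*exp(a*(k + sqrt(k^2 + 8))/2) + a^4/6 - a^3*k/3 + a^2*(k^2 + 3)/2


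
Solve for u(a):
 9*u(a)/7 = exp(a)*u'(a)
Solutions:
 u(a) = C1*exp(-9*exp(-a)/7)


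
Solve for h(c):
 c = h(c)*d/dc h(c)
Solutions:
 h(c) = -sqrt(C1 + c^2)
 h(c) = sqrt(C1 + c^2)


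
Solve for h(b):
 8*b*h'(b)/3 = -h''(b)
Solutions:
 h(b) = C1 + C2*erf(2*sqrt(3)*b/3)


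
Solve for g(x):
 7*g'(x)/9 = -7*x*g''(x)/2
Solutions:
 g(x) = C1 + C2*x^(7/9)


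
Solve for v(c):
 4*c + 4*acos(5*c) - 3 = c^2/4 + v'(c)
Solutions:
 v(c) = C1 - c^3/12 + 2*c^2 + 4*c*acos(5*c) - 3*c - 4*sqrt(1 - 25*c^2)/5


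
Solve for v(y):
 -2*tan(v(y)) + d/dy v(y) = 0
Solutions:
 v(y) = pi - asin(C1*exp(2*y))
 v(y) = asin(C1*exp(2*y))


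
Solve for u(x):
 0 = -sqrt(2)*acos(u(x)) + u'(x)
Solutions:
 Integral(1/acos(_y), (_y, u(x))) = C1 + sqrt(2)*x


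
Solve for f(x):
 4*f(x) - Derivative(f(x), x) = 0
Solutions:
 f(x) = C1*exp(4*x)


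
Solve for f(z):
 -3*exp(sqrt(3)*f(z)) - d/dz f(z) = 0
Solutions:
 f(z) = sqrt(3)*(2*log(1/(C1 + 3*z)) - log(3))/6


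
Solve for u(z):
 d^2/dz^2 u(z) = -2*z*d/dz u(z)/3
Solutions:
 u(z) = C1 + C2*erf(sqrt(3)*z/3)


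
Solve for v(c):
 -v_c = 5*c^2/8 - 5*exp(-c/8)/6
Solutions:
 v(c) = C1 - 5*c^3/24 - 20*exp(-c/8)/3


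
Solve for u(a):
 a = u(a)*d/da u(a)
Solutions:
 u(a) = -sqrt(C1 + a^2)
 u(a) = sqrt(C1 + a^2)


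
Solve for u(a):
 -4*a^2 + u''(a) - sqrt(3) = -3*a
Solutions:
 u(a) = C1 + C2*a + a^4/3 - a^3/2 + sqrt(3)*a^2/2


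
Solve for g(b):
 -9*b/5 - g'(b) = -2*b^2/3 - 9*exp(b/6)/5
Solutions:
 g(b) = C1 + 2*b^3/9 - 9*b^2/10 + 54*exp(b/6)/5


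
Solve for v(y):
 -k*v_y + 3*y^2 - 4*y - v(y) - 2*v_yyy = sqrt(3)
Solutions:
 v(y) = C1*exp(y*(2*k/((-6^(1/3) + 2^(1/3)*3^(5/6)*I)*(sqrt(3)*sqrt(2*k^3 + 27) + 9)^(1/3)) + 6^(1/3)*(sqrt(3)*sqrt(2*k^3 + 27) + 9)^(1/3)/12 - 2^(1/3)*3^(5/6)*I*(sqrt(3)*sqrt(2*k^3 + 27) + 9)^(1/3)/12)) + C2*exp(y*(-2*k/((6^(1/3) + 2^(1/3)*3^(5/6)*I)*(sqrt(3)*sqrt(2*k^3 + 27) + 9)^(1/3)) + 6^(1/3)*(sqrt(3)*sqrt(2*k^3 + 27) + 9)^(1/3)/12 + 2^(1/3)*3^(5/6)*I*(sqrt(3)*sqrt(2*k^3 + 27) + 9)^(1/3)/12)) + C3*exp(6^(1/3)*y*(6^(1/3)*k/(sqrt(3)*sqrt(2*k^3 + 27) + 9)^(1/3) - (sqrt(3)*sqrt(2*k^3 + 27) + 9)^(1/3))/6) + 6*k^2 - 6*k*y + 4*k + 3*y^2 - 4*y - sqrt(3)


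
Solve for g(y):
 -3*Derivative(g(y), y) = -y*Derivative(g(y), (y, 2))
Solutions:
 g(y) = C1 + C2*y^4


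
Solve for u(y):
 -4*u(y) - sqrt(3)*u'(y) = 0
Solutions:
 u(y) = C1*exp(-4*sqrt(3)*y/3)


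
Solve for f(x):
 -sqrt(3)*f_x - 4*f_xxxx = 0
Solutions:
 f(x) = C1 + C4*exp(-2^(1/3)*3^(1/6)*x/2) + (C2*sin(2^(1/3)*3^(2/3)*x/4) + C3*cos(2^(1/3)*3^(2/3)*x/4))*exp(2^(1/3)*3^(1/6)*x/4)


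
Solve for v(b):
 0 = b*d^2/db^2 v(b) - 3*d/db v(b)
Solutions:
 v(b) = C1 + C2*b^4


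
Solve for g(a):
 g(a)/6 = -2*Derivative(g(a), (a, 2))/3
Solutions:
 g(a) = C1*sin(a/2) + C2*cos(a/2)


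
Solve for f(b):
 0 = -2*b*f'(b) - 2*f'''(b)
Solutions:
 f(b) = C1 + Integral(C2*airyai(-b) + C3*airybi(-b), b)


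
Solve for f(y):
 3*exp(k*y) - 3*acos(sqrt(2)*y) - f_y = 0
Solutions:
 f(y) = C1 - 3*y*acos(sqrt(2)*y) + 3*sqrt(2)*sqrt(1 - 2*y^2)/2 + 3*Piecewise((exp(k*y)/k, Ne(k, 0)), (y, True))


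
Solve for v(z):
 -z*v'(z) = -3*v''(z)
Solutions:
 v(z) = C1 + C2*erfi(sqrt(6)*z/6)


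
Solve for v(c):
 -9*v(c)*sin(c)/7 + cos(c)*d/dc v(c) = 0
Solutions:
 v(c) = C1/cos(c)^(9/7)


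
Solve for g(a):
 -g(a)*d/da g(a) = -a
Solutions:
 g(a) = -sqrt(C1 + a^2)
 g(a) = sqrt(C1 + a^2)


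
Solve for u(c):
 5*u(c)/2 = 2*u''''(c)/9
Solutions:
 u(c) = C1*exp(-5^(1/4)*sqrt(6)*c/2) + C2*exp(5^(1/4)*sqrt(6)*c/2) + C3*sin(5^(1/4)*sqrt(6)*c/2) + C4*cos(5^(1/4)*sqrt(6)*c/2)


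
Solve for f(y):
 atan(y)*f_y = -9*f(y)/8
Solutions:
 f(y) = C1*exp(-9*Integral(1/atan(y), y)/8)


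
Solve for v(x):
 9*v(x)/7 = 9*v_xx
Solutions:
 v(x) = C1*exp(-sqrt(7)*x/7) + C2*exp(sqrt(7)*x/7)


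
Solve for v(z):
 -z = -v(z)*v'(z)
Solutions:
 v(z) = -sqrt(C1 + z^2)
 v(z) = sqrt(C1 + z^2)


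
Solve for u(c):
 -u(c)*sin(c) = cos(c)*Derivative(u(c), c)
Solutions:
 u(c) = C1*cos(c)


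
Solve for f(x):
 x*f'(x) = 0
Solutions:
 f(x) = C1


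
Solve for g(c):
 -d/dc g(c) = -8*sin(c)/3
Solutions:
 g(c) = C1 - 8*cos(c)/3


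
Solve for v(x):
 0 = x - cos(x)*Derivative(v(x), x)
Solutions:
 v(x) = C1 + Integral(x/cos(x), x)


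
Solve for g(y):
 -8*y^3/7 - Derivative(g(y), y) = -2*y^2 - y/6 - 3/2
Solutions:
 g(y) = C1 - 2*y^4/7 + 2*y^3/3 + y^2/12 + 3*y/2


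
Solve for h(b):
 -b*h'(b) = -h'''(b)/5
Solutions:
 h(b) = C1 + Integral(C2*airyai(5^(1/3)*b) + C3*airybi(5^(1/3)*b), b)


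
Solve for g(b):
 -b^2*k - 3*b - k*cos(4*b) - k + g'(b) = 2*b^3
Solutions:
 g(b) = C1 + b^4/2 + b^3*k/3 + 3*b^2/2 + b*k + k*sin(4*b)/4


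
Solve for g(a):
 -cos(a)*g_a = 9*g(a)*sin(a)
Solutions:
 g(a) = C1*cos(a)^9


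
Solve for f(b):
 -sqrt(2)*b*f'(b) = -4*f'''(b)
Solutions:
 f(b) = C1 + Integral(C2*airyai(sqrt(2)*b/2) + C3*airybi(sqrt(2)*b/2), b)


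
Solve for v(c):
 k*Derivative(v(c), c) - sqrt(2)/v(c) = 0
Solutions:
 v(c) = -sqrt(C1 + 2*sqrt(2)*c/k)
 v(c) = sqrt(C1 + 2*sqrt(2)*c/k)


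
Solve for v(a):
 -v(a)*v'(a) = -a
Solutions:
 v(a) = -sqrt(C1 + a^2)
 v(a) = sqrt(C1 + a^2)


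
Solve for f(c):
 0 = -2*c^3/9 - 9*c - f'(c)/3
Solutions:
 f(c) = C1 - c^4/6 - 27*c^2/2


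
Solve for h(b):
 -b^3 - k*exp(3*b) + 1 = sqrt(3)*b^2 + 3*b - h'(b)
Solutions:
 h(b) = C1 + b^4/4 + sqrt(3)*b^3/3 + 3*b^2/2 - b + k*exp(3*b)/3


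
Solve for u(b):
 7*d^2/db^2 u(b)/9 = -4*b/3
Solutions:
 u(b) = C1 + C2*b - 2*b^3/7


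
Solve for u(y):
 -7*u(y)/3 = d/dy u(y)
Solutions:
 u(y) = C1*exp(-7*y/3)


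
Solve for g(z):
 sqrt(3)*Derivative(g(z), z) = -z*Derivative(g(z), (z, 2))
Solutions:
 g(z) = C1 + C2*z^(1 - sqrt(3))


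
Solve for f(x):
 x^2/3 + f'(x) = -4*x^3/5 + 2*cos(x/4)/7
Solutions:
 f(x) = C1 - x^4/5 - x^3/9 + 8*sin(x/4)/7


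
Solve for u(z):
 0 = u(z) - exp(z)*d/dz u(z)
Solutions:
 u(z) = C1*exp(-exp(-z))


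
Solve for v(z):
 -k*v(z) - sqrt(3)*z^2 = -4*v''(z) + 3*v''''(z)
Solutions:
 v(z) = C1*exp(-sqrt(3)*z*sqrt(2 - sqrt(4 - 3*k))/3) + C2*exp(sqrt(3)*z*sqrt(2 - sqrt(4 - 3*k))/3) + C3*exp(-sqrt(3)*z*sqrt(sqrt(4 - 3*k) + 2)/3) + C4*exp(sqrt(3)*z*sqrt(sqrt(4 - 3*k) + 2)/3) - sqrt(3)*z^2/k - 8*sqrt(3)/k^2


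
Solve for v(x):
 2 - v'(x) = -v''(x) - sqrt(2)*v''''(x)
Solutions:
 v(x) = C1 + C2*exp(-x*(-2*2^(1/6)*3^(2/3)/(9*sqrt(2) + sqrt(6)*sqrt(2*sqrt(2) + 27))^(1/3) + 6^(1/3)*(9*sqrt(2) + sqrt(6)*sqrt(2*sqrt(2) + 27))^(1/3))/12)*sin(x*(6*6^(1/6)/(9*sqrt(2) + sqrt(6)*sqrt(2*sqrt(2) + 27))^(1/3) + 2^(1/3)*3^(5/6)*(9*sqrt(2) + sqrt(6)*sqrt(2*sqrt(2) + 27))^(1/3))/12) + C3*exp(-x*(-2*2^(1/6)*3^(2/3)/(9*sqrt(2) + sqrt(6)*sqrt(2*sqrt(2) + 27))^(1/3) + 6^(1/3)*(9*sqrt(2) + sqrt(6)*sqrt(2*sqrt(2) + 27))^(1/3))/12)*cos(x*(6*6^(1/6)/(9*sqrt(2) + sqrt(6)*sqrt(2*sqrt(2) + 27))^(1/3) + 2^(1/3)*3^(5/6)*(9*sqrt(2) + sqrt(6)*sqrt(2*sqrt(2) + 27))^(1/3))/12) + C4*exp(x*(-2*2^(1/6)*3^(2/3)/(9*sqrt(2) + sqrt(6)*sqrt(2*sqrt(2) + 27))^(1/3) + 6^(1/3)*(9*sqrt(2) + sqrt(6)*sqrt(2*sqrt(2) + 27))^(1/3))/6) + 2*x


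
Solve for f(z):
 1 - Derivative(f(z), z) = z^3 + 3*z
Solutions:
 f(z) = C1 - z^4/4 - 3*z^2/2 + z


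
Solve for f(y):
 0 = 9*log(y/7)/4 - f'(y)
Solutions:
 f(y) = C1 + 9*y*log(y)/4 - 9*y*log(7)/4 - 9*y/4


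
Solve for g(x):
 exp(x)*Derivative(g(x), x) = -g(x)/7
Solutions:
 g(x) = C1*exp(exp(-x)/7)


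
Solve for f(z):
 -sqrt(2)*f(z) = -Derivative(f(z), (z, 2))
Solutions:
 f(z) = C1*exp(-2^(1/4)*z) + C2*exp(2^(1/4)*z)


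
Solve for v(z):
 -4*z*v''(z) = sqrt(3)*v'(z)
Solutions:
 v(z) = C1 + C2*z^(1 - sqrt(3)/4)


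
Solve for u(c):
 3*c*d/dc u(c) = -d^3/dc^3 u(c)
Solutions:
 u(c) = C1 + Integral(C2*airyai(-3^(1/3)*c) + C3*airybi(-3^(1/3)*c), c)


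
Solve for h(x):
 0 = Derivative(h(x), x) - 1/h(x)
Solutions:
 h(x) = -sqrt(C1 + 2*x)
 h(x) = sqrt(C1 + 2*x)
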